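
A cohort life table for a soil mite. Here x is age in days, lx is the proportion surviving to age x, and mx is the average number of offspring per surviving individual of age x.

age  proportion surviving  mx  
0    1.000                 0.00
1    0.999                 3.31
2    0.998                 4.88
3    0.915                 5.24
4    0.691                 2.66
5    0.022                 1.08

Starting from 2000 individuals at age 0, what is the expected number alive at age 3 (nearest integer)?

Expected survivors = N0 · l_3 = 2000 × 0.915 = 1830 → 1830

1830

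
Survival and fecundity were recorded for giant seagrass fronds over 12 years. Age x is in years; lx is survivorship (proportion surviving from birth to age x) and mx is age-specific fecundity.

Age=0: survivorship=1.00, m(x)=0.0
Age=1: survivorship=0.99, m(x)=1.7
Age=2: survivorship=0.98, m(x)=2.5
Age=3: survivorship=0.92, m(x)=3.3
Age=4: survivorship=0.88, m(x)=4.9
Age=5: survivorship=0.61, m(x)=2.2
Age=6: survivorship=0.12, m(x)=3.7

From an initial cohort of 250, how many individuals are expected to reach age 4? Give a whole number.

Expected survivors = N0 · l_4 = 250 × 0.88 = 220 → 220

220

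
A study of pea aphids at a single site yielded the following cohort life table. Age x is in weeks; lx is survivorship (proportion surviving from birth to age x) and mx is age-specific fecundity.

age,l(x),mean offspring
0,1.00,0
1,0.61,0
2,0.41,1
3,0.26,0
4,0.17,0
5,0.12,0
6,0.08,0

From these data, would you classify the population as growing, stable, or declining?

declining

R0 = Σ lx·mx = 0 + 0 + 0.41 + 0 + 0 + 0 + 0 = 0.41
R0 < 1, so the population is declining.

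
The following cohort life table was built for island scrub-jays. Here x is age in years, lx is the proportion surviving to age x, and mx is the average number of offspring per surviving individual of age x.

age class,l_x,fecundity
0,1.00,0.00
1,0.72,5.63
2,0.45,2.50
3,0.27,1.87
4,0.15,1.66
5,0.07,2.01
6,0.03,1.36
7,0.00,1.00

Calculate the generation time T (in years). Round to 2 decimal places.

1.60

lx·mx: 0, 4.0536, 1.125, 0.5049, 0.249, 0.1407, 0.0408, 0 → R0 = 6.114
x·lx·mx: 0, 4.0536, 2.25, 1.5147, 0.996, 0.7035, 0.2448, 0 → Σ = 9.7626
T = 9.7626 / 6.114 = 1.596762… → 1.60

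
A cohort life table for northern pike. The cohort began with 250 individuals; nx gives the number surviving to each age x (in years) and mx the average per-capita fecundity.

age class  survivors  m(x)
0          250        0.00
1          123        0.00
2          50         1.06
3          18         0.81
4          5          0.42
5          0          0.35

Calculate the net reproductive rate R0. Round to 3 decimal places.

lx = nx/n0 = nx/250: 1, 0.492, 0.2, 0.072, 0.02, 0
lx·mx by age: 0, 0, 0.212, 0.05832, 0.0084, 0
R0 = Σ lx·mx = 0.27872 → 0.279

0.279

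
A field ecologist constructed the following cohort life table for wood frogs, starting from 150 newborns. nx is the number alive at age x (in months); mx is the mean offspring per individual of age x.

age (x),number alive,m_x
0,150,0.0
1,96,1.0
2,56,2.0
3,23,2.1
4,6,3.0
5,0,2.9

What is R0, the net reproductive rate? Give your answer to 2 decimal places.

1.83

lx = nx/n0 = nx/150: 1, 0.64, 0.37333…, 0.15333…, 0.04, 0
lx·mx by age: 0, 0.64, 0.746667…, 0.322…, 0.12, 0
R0 = Σ lx·mx = 1.828667… → 1.83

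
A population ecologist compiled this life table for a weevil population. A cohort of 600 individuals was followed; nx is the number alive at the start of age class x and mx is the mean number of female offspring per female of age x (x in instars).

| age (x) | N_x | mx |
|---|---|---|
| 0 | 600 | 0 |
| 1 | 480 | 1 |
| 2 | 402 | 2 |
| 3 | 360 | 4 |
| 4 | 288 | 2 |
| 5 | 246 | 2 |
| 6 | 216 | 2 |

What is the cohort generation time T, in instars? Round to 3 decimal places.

lx = nx/n0 = nx/600: 1, 0.8, 0.67, 0.6, 0.48, 0.41, 0.36
lx·mx: 0, 0.8, 1.34, 2.4, 0.96, 0.82, 0.72 → R0 = 7.04
x·lx·mx: 0, 0.8, 2.68, 7.2, 3.84, 4.1, 4.32 → Σ = 22.94
T = 22.94 / 7.04 = 3.258523… → 3.259

3.259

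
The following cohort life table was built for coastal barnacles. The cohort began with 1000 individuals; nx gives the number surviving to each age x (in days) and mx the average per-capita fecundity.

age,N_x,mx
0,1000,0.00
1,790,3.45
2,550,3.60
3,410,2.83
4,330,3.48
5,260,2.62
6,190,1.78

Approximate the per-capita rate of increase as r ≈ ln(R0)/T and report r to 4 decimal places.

0.8289

lx = nx/n0 = nx/1000: 1, 0.79, 0.55, 0.41, 0.33, 0.26, 0.19
R0 = Σ lx·mx = 0 + 2.7255 + 1.98 + 1.1603 + 1.1484 + 0.6812 + 0.3382 = 8.0336
Σ x·lx·mx = 20.1952; T = 20.1952/8.0336 = 2.51384…
r ≈ ln(R0)/T = ln(8.0336)/2.51384… = 0.828864… → 0.8289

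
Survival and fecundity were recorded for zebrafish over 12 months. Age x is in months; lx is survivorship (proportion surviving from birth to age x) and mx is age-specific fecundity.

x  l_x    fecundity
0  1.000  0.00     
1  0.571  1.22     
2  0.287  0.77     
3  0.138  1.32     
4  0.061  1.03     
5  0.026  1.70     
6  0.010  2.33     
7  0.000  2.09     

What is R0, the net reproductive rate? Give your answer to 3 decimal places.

1.230

lx·mx by age: 0, 0.69662, 0.22099, 0.18216, 0.06283, 0.0442, 0.0233, 0
R0 = Σ lx·mx = 1.2301 → 1.230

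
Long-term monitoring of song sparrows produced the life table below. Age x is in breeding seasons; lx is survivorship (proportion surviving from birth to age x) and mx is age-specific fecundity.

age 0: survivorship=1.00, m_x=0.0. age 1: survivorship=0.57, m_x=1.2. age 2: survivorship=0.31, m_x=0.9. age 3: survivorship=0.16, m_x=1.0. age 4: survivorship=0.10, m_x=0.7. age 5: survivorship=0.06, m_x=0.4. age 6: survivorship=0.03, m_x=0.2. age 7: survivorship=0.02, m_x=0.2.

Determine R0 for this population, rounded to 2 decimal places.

1.23

lx·mx by age: 0, 0.684, 0.279, 0.16, 0.07, 0.024, 0.006, 0.004
R0 = Σ lx·mx = 1.227 → 1.23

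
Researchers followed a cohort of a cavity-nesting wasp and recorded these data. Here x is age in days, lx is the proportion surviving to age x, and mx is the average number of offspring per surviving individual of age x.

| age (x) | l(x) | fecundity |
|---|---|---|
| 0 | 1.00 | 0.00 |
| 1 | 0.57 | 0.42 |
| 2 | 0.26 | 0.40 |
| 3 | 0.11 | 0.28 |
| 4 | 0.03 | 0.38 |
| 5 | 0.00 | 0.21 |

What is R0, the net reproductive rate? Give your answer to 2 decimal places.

lx·mx by age: 0, 0.2394, 0.104, 0.0308, 0.0114, 0
R0 = Σ lx·mx = 0.3856 → 0.39

0.39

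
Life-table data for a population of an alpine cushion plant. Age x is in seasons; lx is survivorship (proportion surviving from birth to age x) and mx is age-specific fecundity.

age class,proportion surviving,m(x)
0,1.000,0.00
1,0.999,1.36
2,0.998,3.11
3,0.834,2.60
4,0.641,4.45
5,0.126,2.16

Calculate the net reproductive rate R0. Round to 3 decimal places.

9.755

lx·mx by age: 0, 1.35864, 3.10378, 2.1684, 2.85245, 0.27216
R0 = Σ lx·mx = 9.75543 → 9.755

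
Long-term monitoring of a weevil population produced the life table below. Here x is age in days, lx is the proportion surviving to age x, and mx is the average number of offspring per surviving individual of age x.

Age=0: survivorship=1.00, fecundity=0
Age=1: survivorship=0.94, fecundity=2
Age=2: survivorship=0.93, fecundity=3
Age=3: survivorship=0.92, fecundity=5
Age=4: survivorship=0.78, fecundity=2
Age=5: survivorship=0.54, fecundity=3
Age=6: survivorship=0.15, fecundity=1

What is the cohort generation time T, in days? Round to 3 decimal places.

lx·mx: 0, 1.88, 2.79, 4.6, 1.56, 1.62, 0.15 → R0 = 12.6
x·lx·mx: 0, 1.88, 5.58, 13.8, 6.24, 8.1, 0.9 → Σ = 36.5
T = 36.5 / 12.6 = 2.896825… → 2.897

2.897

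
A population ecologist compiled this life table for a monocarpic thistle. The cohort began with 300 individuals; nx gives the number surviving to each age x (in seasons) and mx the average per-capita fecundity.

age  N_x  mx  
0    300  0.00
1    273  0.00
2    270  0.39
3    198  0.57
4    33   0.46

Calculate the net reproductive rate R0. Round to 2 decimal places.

lx = nx/n0 = nx/300: 1, 0.91, 0.9, 0.66, 0.11
lx·mx by age: 0, 0, 0.351, 0.3762, 0.0506
R0 = Σ lx·mx = 0.7778 → 0.78

0.78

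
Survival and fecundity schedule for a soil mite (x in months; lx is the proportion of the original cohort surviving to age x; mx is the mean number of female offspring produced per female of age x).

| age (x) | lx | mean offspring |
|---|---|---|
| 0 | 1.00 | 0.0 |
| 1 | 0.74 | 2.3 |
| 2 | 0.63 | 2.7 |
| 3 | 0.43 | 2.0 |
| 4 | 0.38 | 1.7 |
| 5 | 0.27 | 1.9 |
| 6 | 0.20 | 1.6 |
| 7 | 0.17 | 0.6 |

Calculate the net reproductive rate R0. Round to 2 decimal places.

lx·mx by age: 0, 1.702, 1.701, 0.86, 0.646, 0.513, 0.32, 0.102
R0 = Σ lx·mx = 5.844 → 5.84

5.84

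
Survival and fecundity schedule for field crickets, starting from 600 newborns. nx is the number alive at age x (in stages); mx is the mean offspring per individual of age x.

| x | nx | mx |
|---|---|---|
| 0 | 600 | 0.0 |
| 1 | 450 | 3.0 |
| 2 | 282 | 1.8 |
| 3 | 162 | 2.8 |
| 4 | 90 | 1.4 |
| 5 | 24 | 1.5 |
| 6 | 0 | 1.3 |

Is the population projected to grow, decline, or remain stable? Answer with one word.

growing

lx = nx/n0 = nx/600: 1, 0.75, 0.47, 0.27, 0.15, 0.04, 0
R0 = Σ lx·mx = 0 + 2.25 + 0.846 + 0.756 + 0.21 + 0.06 + 0 = 4.122
R0 > 1, so the population is growing.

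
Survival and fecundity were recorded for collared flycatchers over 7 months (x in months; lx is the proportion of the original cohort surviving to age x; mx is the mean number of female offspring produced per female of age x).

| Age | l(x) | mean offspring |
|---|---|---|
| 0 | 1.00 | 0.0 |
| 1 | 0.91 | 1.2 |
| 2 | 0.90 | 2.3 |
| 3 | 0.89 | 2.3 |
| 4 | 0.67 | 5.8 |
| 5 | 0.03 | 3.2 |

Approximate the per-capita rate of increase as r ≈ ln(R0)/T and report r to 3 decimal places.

R0 = Σ lx·mx = 0 + 1.092 + 2.07 + 2.047 + 3.886 + 0.096 = 9.191
Σ x·lx·mx = 27.397; T = 27.397/9.191 = 2.98085…
r ≈ ln(R0)/T = ln(9.191)/2.98085… = 0.74416… → 0.744

0.744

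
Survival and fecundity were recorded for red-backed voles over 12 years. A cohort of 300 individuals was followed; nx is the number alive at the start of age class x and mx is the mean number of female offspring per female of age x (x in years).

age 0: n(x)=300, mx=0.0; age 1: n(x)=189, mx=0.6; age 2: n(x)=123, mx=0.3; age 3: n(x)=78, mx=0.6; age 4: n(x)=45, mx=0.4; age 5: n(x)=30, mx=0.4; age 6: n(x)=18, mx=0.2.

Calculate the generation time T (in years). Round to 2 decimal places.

lx = nx/n0 = nx/300: 1, 0.63, 0.41, 0.26, 0.15, 0.1, 0.06
lx·mx: 0, 0.378, 0.123, 0.156, 0.06, 0.04, 0.012 → R0 = 0.769
x·lx·mx: 0, 0.378, 0.246, 0.468, 0.24, 0.2, 0.072 → Σ = 1.604
T = 1.604 / 0.769 = 2.085826… → 2.09

2.09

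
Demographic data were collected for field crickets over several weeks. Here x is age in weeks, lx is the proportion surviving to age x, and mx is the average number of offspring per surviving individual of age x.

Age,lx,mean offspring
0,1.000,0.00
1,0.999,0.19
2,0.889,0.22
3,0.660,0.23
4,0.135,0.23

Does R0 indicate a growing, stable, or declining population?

declining

R0 = Σ lx·mx = 0 + 0.18981 + 0.19558 + 0.1518 + 0.03105 = 0.56824
R0 < 1, so the population is declining.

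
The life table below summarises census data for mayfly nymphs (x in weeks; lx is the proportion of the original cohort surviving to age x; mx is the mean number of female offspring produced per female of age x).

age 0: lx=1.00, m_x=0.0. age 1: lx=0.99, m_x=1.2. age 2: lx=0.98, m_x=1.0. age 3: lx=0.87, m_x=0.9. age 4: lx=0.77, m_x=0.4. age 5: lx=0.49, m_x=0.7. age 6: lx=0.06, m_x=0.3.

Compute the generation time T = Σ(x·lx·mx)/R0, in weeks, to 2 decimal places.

2.36

lx·mx: 0, 1.188, 0.98, 0.783, 0.308, 0.343, 0.018 → R0 = 3.62
x·lx·mx: 0, 1.188, 1.96, 2.349, 1.232, 1.715, 0.108 → Σ = 8.552
T = 8.552 / 3.62 = 2.362431… → 2.36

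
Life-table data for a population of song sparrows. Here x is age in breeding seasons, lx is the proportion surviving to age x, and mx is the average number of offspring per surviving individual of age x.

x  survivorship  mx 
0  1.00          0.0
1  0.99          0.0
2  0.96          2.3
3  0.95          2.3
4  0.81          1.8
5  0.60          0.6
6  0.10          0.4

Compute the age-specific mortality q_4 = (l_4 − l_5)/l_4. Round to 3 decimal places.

0.259

q_4 = (l_4 − l_5) / l_4 = (0.81 − 0.6) / 0.81
     = 0.21 / 0.81 = 0.259259… → 0.259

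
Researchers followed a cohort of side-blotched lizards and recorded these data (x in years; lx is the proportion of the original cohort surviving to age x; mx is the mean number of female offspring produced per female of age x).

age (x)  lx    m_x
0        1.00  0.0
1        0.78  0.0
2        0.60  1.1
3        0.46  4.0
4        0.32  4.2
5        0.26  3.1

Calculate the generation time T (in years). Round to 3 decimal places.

3.494

lx·mx: 0, 0, 0.66, 1.84, 1.344, 0.806 → R0 = 4.65
x·lx·mx: 0, 0, 1.32, 5.52, 5.376, 4.03 → Σ = 16.246
T = 16.246 / 4.65 = 3.493763… → 3.494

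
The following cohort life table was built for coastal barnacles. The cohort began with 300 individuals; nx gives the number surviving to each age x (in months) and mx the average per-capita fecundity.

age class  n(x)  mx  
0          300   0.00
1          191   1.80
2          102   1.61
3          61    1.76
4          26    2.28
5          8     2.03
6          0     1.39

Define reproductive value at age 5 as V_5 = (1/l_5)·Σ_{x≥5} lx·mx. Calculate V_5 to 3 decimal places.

2.030

lx = nx/n0 = nx/300: 1, 0.63667…, 0.34, 0.20333…, 0.08667…, 0.02667…, 0
lx·mx for x ≥ 5: 0.054133…, 0 → sum = 0.054133…
V_5 = 0.054133… / l_5 = 0.054133… / 0.026667… = 2.03… → 2.030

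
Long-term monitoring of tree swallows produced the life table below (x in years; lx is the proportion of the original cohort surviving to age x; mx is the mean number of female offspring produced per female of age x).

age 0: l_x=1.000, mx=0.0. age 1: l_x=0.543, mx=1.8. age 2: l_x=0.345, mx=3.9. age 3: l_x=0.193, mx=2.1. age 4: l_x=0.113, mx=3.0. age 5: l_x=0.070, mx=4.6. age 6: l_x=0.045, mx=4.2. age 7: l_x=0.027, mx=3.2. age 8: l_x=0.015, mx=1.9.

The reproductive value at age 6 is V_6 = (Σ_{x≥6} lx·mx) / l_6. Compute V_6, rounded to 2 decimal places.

6.75

lx·mx for x ≥ 6: 0.189, 0.0864, 0.0285 → sum = 0.3039
V_6 = 0.3039 / l_6 = 0.3039 / 0.045 = 6.753333… → 6.75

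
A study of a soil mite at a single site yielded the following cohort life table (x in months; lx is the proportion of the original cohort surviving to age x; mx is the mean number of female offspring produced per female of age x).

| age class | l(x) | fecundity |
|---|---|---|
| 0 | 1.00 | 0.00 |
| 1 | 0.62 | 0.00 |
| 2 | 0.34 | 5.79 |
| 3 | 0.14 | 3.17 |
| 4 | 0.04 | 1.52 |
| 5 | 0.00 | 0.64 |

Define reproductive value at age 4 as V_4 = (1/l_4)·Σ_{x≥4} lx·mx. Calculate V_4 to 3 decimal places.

lx·mx for x ≥ 4: 0.0608, 0 → sum = 0.0608
V_4 = 0.0608 / l_4 = 0.0608 / 0.04 = 1.52 → 1.520

1.520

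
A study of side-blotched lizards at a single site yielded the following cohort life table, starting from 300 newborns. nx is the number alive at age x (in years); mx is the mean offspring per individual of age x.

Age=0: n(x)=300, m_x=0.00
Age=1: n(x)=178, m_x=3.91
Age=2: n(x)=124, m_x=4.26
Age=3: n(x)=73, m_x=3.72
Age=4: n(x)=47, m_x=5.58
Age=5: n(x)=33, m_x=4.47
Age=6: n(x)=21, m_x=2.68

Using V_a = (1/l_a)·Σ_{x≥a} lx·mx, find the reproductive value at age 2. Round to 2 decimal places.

10.21

lx = nx/n0 = nx/300: 1, 0.59333…, 0.41333…, 0.24333…, 0.15667…, 0.11, 0.07
lx·mx for x ≥ 2: 1.7608…, 0.9052…, 0.8742…, 0.4917, 0.1876 → sum = 4.2195…
V_2 = 4.2195… / l_2 = 4.2195… / 0.413333… = 10.208468… → 10.21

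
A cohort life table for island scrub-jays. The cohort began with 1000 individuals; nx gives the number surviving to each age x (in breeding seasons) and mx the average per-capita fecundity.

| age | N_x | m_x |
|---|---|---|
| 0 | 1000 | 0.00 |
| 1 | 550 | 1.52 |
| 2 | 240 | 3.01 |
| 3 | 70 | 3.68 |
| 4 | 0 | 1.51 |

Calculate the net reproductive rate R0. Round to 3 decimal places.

lx = nx/n0 = nx/1000: 1, 0.55, 0.24, 0.07, 0
lx·mx by age: 0, 0.836, 0.7224, 0.2576, 0
R0 = Σ lx·mx = 1.816 → 1.816

1.816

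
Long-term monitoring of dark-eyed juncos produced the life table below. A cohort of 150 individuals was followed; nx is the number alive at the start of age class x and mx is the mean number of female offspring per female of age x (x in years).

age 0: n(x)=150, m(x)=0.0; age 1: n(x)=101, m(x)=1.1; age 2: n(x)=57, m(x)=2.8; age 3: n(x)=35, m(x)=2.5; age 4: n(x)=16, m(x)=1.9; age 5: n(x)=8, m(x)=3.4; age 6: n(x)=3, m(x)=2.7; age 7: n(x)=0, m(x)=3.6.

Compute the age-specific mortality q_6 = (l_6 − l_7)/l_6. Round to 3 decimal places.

1.000

lx = nx/n0 = nx/150: 1, 0.67333…, 0.38, 0.23333…, 0.10667…, 0.05333…, 0.02, 0
q_6 = (l_6 − l_7) / l_6 = (0.02 − 0) / 0.02
     = 0.02 / 0.02 = 1 → 1.000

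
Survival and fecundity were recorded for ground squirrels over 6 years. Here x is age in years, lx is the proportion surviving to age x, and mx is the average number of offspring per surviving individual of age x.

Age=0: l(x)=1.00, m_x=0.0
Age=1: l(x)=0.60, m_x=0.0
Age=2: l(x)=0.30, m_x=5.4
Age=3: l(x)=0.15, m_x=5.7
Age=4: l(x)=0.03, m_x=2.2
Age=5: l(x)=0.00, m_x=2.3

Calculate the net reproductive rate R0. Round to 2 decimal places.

2.54

lx·mx by age: 0, 0, 1.62, 0.855, 0.066, 0
R0 = Σ lx·mx = 2.541 → 2.54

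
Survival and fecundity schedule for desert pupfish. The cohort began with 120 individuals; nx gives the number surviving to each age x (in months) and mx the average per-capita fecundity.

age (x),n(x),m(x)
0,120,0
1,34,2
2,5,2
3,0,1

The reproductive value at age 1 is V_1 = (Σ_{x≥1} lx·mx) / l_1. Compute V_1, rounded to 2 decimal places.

lx = nx/n0 = nx/120: 1, 0.28333…, 0.04167…, 0
lx·mx for x ≥ 1: 0.566667…, 0.083333…, 0 → sum = 0.65…
V_1 = 0.65… / l_1 = 0.65… / 0.283333… = 2.294118… → 2.29

2.29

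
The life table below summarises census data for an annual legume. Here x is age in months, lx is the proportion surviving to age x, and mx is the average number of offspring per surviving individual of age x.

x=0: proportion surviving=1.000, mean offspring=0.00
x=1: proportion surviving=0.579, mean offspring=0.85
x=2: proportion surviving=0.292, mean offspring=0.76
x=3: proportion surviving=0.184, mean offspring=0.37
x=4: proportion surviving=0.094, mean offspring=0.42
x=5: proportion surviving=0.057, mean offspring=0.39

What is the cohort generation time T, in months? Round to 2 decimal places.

lx·mx: 0, 0.49215, 0.22192, 0.06808, 0.03948, 0.02223 → R0 = 0.84386
x·lx·mx: 0, 0.49215, 0.44384, 0.20424, 0.15792, 0.11115 → Σ = 1.4093
T = 1.4093 / 0.84386 = 1.670064… → 1.67

1.67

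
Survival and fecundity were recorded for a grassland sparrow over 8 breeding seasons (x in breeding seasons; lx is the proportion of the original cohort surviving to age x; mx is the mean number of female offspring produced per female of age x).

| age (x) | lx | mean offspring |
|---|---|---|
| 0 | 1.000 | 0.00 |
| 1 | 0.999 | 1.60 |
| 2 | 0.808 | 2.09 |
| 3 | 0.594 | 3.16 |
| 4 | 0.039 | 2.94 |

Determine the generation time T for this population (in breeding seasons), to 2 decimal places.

lx·mx: 0, 1.5984, 1.68872, 1.87704, 0.11466 → R0 = 5.27882
x·lx·mx: 0, 1.5984, 3.37744, 5.63112, 0.45864 → Σ = 11.0656
T = 11.0656 / 5.27882 = 2.096226… → 2.10

2.10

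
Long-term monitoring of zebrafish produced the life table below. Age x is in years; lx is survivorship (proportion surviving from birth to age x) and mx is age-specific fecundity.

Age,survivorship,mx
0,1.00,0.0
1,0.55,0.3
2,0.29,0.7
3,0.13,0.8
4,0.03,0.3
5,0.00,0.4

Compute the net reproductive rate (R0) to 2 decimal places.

lx·mx by age: 0, 0.165, 0.203, 0.104, 0.009, 0
R0 = Σ lx·mx = 0.481 → 0.48

0.48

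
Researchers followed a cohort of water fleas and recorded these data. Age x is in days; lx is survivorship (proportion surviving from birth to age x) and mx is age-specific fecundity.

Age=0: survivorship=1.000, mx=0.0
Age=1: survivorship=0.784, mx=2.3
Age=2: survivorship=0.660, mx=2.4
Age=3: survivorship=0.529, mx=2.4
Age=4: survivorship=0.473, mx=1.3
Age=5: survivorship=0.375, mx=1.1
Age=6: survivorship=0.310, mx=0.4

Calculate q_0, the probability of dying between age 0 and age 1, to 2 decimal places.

q_0 = (l_0 − l_1) / l_0 = (1 − 0.784) / 1
     = 0.216 / 1 = 0.216 → 0.22

0.22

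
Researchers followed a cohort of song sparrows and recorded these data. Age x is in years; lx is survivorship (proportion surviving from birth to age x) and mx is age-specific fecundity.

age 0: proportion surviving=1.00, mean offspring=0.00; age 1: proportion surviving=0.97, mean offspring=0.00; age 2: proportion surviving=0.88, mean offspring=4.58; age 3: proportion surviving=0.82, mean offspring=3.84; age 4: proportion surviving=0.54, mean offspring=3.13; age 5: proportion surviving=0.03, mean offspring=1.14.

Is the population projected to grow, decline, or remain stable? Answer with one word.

R0 = Σ lx·mx = 0 + 0 + 4.0304 + 3.1488 + 1.6902 + 0.0342 = 8.9036
R0 > 1, so the population is growing.

growing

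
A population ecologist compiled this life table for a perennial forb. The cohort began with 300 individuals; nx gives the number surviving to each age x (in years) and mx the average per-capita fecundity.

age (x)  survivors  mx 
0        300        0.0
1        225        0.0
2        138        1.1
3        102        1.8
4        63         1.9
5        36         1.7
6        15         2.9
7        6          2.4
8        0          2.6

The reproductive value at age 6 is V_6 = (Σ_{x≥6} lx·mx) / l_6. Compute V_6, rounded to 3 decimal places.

3.860

lx = nx/n0 = nx/300: 1, 0.75, 0.46, 0.34, 0.21, 0.12, 0.05, 0.02, 0
lx·mx for x ≥ 6: 0.145, 0.048, 0 → sum = 0.193
V_6 = 0.193 / l_6 = 0.193 / 0.05 = 3.86 → 3.860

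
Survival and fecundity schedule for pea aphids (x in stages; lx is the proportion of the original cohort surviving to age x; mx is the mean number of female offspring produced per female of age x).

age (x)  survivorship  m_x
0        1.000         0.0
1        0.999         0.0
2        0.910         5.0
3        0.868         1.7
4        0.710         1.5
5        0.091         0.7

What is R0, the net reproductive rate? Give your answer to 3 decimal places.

lx·mx by age: 0, 0, 4.55, 1.4756, 1.065, 0.0637
R0 = Σ lx·mx = 7.1543 → 7.154

7.154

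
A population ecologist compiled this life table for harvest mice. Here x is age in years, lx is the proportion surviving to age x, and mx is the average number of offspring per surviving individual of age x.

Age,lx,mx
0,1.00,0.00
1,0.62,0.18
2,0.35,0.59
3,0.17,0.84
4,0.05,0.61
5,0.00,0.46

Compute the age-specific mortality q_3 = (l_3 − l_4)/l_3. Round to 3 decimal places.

0.706

q_3 = (l_3 − l_4) / l_3 = (0.17 − 0.05) / 0.17
     = 0.12 / 0.17 = 0.705882… → 0.706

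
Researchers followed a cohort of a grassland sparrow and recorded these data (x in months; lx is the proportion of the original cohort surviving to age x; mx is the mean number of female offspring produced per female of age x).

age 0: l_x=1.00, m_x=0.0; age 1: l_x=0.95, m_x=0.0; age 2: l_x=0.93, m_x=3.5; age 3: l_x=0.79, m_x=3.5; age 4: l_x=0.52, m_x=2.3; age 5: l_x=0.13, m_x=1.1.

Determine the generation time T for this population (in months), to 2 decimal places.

lx·mx: 0, 0, 3.255, 2.765, 1.196, 0.143 → R0 = 7.359
x·lx·mx: 0, 0, 6.51, 8.295, 4.784, 0.715 → Σ = 20.304
T = 20.304 / 7.359 = 2.759071… → 2.76

2.76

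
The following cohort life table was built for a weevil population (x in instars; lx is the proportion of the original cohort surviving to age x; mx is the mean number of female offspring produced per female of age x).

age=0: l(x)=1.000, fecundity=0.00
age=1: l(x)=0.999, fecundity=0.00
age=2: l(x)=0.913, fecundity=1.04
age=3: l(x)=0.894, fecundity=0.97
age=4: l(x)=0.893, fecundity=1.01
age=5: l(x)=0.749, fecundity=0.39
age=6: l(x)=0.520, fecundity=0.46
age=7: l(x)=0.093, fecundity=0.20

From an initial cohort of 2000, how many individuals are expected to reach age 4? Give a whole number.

1786

Expected survivors = N0 · l_4 = 2000 × 0.893 = 1786 → 1786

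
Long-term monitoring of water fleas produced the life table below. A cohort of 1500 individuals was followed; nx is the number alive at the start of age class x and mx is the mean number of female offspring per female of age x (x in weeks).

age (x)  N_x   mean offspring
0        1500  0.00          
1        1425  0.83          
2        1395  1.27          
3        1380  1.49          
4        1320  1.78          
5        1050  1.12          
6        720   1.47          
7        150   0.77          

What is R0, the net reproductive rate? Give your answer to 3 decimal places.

lx = nx/n0 = nx/1500: 1, 0.95, 0.93, 0.92, 0.88, 0.7, 0.48, 0.1
lx·mx by age: 0, 0.7885, 1.1811, 1.3708, 1.5664, 0.784, 0.7056, 0.077
R0 = Σ lx·mx = 6.4734 → 6.473

6.473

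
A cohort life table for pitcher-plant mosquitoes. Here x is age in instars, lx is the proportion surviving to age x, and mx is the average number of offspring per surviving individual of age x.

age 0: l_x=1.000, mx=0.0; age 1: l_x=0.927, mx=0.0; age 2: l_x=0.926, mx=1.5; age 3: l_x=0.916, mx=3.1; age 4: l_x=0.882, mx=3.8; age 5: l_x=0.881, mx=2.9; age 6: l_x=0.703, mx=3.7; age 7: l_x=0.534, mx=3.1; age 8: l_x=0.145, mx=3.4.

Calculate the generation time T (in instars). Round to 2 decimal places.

4.61

lx·mx: 0, 0, 1.389, 2.8396, 3.3516, 2.5549, 2.6011, 1.6554, 0.493 → R0 = 14.8846
x·lx·mx: 0, 0, 2.778, 8.5188, 13.4064, 12.7745, 15.6066, 11.5878, 3.944 → Σ = 68.6161
T = 68.6161 / 14.8846 = 4.609872… → 4.61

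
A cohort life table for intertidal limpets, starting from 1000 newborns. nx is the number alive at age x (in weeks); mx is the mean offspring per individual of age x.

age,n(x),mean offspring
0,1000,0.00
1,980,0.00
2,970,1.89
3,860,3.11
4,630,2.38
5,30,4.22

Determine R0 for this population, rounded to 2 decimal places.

6.13

lx = nx/n0 = nx/1000: 1, 0.98, 0.97, 0.86, 0.63, 0.03
lx·mx by age: 0, 0, 1.8333, 2.6746, 1.4994, 0.1266
R0 = Σ lx·mx = 6.1339 → 6.13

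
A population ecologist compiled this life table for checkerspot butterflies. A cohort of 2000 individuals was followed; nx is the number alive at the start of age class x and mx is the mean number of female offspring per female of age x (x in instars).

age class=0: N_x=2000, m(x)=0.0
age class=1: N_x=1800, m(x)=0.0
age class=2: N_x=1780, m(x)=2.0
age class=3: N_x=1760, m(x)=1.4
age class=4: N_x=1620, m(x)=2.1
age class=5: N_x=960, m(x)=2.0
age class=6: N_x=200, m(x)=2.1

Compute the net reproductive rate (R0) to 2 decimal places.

lx = nx/n0 = nx/2000: 1, 0.9, 0.89, 0.88, 0.81, 0.48, 0.1
lx·mx by age: 0, 0, 1.78, 1.232, 1.701, 0.96, 0.21
R0 = Σ lx·mx = 5.883 → 5.88

5.88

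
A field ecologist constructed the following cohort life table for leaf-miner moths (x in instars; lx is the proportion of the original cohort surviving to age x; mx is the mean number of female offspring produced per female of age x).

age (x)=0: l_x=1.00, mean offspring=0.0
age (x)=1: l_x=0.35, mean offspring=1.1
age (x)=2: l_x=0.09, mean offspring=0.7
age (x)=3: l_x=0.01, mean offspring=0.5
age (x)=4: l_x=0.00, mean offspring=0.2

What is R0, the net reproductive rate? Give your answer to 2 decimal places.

lx·mx by age: 0, 0.385, 0.063, 0.005, 0
R0 = Σ lx·mx = 0.453 → 0.45

0.45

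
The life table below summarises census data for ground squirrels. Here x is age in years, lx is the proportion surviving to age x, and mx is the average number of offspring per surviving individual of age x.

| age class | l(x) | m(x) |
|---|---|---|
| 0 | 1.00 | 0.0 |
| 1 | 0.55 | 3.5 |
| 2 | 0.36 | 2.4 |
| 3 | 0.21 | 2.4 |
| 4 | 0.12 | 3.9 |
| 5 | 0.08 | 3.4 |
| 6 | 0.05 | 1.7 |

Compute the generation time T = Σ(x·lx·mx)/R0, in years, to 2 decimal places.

lx·mx: 0, 1.925, 0.864, 0.504, 0.468, 0.272, 0.085 → R0 = 4.118
x·lx·mx: 0, 1.925, 1.728, 1.512, 1.872, 1.36, 0.51 → Σ = 8.907
T = 8.907 / 4.118 = 2.162943… → 2.16

2.16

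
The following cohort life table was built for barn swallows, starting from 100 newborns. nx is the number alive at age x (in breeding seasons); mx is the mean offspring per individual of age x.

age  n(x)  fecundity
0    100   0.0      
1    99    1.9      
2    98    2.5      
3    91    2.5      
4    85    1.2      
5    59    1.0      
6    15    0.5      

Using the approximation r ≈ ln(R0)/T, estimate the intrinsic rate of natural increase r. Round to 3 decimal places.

lx = nx/n0 = nx/100: 1, 0.99, 0.98, 0.91, 0.85, 0.59, 0.15
R0 = Σ lx·mx = 0 + 1.881 + 2.45 + 2.275 + 1.02 + 0.59 + 0.075 = 8.291
Σ x·lx·mx = 21.086; T = 21.086/8.291 = 2.54324…
r ≈ ln(R0)/T = ln(8.291)/2.54324… = 0.83168… → 0.832

0.832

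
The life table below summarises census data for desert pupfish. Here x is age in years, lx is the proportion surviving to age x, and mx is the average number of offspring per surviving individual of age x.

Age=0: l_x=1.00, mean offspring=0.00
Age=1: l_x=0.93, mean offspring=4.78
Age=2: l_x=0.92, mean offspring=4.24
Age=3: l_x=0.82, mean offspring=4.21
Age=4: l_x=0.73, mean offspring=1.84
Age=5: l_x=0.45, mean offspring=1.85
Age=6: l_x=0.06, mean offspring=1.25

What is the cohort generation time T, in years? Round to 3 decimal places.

lx·mx: 0, 4.4454, 3.9008, 3.4522, 1.3432, 0.8325, 0.075 → R0 = 14.0491
x·lx·mx: 0, 4.4454, 7.8016, 10.3566, 5.3728, 4.1625, 0.45 → Σ = 32.5889
T = 32.5889 / 14.0491 = 2.319643… → 2.320

2.320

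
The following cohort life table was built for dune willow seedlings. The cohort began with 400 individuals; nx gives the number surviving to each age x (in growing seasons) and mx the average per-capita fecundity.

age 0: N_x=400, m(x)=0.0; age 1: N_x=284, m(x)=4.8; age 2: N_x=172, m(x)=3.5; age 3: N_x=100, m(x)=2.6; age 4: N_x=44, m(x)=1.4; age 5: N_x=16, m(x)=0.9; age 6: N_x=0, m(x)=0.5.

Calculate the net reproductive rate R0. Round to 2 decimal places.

lx = nx/n0 = nx/400: 1, 0.71, 0.43, 0.25, 0.11, 0.04, 0
lx·mx by age: 0, 3.408, 1.505, 0.65, 0.154, 0.036, 0
R0 = Σ lx·mx = 5.753 → 5.75

5.75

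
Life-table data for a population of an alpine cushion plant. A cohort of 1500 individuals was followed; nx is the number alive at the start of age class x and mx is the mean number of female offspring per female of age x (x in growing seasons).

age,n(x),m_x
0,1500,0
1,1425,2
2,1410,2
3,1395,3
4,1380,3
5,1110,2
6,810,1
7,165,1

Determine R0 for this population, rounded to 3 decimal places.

11.460

lx = nx/n0 = nx/1500: 1, 0.95, 0.94, 0.93, 0.92, 0.74, 0.54, 0.11
lx·mx by age: 0, 1.9, 1.88, 2.79, 2.76, 1.48, 0.54, 0.11
R0 = Σ lx·mx = 11.46 → 11.460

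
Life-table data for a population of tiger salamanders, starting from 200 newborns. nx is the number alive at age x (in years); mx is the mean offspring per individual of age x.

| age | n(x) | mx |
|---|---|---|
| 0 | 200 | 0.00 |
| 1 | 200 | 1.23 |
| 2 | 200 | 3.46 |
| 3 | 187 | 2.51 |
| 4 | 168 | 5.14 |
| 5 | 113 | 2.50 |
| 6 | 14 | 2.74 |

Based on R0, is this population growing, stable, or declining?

growing

lx = nx/n0 = nx/200: 1, 1, 1, 0.935, 0.84, 0.565, 0.07
R0 = Σ lx·mx = 0 + 1.23 + 3.46 + 2.34685 + 4.3176 + 1.4125 + 0.1918 = 12.95875
R0 > 1, so the population is growing.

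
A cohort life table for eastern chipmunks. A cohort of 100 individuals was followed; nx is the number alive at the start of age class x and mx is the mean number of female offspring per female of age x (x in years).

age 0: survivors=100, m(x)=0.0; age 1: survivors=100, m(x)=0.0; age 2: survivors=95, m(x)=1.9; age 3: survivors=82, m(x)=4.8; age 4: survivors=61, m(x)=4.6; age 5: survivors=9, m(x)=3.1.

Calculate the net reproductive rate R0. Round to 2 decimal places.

lx = nx/n0 = nx/100: 1, 1, 0.95, 0.82, 0.61, 0.09
lx·mx by age: 0, 0, 1.805, 3.936, 2.806, 0.279
R0 = Σ lx·mx = 8.826 → 8.83

8.83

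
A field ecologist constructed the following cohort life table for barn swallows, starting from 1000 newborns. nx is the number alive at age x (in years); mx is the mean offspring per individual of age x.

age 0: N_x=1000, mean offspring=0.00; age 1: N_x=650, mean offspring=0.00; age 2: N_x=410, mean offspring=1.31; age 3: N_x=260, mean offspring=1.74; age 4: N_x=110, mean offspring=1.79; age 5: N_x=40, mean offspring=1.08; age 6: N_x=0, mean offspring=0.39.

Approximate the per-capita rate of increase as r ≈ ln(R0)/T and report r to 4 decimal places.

lx = nx/n0 = nx/1000: 1, 0.65, 0.41, 0.26, 0.11, 0.04, 0
R0 = Σ lx·mx = 0 + 0 + 0.5371 + 0.4524 + 0.1969 + 0.0432 + 0 = 1.2296
Σ x·lx·mx = 3.435; T = 3.435/1.2296 = 2.79359…
r ≈ ln(R0)/T = ln(1.2296)/2.79359… = 0.073987… → 0.0740

0.0740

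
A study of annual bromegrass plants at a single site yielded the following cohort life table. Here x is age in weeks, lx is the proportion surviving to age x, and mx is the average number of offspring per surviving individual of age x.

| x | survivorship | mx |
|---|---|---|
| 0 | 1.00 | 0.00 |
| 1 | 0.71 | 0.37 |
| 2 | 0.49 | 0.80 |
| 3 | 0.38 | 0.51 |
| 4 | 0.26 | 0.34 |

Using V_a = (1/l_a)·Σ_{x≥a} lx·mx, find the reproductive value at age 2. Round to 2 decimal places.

lx·mx for x ≥ 2: 0.392, 0.1938, 0.0884 → sum = 0.6742
V_2 = 0.6742 / l_2 = 0.6742 / 0.49 = 1.375918… → 1.38

1.38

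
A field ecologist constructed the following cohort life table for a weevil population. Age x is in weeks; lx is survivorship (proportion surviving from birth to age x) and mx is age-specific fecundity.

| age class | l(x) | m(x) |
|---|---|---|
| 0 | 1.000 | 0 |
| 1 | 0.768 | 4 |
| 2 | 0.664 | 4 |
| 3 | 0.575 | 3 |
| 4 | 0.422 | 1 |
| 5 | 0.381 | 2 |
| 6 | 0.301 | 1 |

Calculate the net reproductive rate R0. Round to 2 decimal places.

lx·mx by age: 0, 3.072, 2.656, 1.725, 0.422, 0.762, 0.301
R0 = Σ lx·mx = 8.938 → 8.94

8.94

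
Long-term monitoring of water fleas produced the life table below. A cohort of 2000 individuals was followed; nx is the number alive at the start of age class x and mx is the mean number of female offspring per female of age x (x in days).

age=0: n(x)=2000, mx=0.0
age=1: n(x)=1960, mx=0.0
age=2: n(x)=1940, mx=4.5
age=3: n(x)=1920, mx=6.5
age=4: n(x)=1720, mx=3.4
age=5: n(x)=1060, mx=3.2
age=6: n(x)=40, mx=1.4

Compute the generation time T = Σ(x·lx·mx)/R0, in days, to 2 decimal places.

lx = nx/n0 = nx/2000: 1, 0.98, 0.97, 0.96, 0.86, 0.53, 0.02
lx·mx: 0, 0, 4.365, 6.24, 2.924, 1.696, 0.028 → R0 = 15.253
x·lx·mx: 0, 0, 8.73, 18.72, 11.696, 8.48, 0.168 → Σ = 47.794
T = 47.794 / 15.253 = 3.133416… → 3.13

3.13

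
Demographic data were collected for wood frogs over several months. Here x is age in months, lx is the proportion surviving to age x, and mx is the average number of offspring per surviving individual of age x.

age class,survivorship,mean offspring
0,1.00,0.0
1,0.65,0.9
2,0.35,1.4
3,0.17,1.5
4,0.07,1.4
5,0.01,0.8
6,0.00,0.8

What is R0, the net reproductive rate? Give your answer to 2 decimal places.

1.44

lx·mx by age: 0, 0.585, 0.49, 0.255, 0.098, 0.008, 0
R0 = Σ lx·mx = 1.436 → 1.44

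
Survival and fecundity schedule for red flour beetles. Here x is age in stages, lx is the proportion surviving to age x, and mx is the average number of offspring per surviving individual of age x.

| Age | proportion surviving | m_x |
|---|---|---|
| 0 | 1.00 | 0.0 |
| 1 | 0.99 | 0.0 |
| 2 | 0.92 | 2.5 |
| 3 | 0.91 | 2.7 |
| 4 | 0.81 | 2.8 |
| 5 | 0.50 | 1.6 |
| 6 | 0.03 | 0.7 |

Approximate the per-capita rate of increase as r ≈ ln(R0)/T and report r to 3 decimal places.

R0 = Σ lx·mx = 0 + 0 + 2.3 + 2.457 + 2.268 + 0.8 + 0.021 = 7.846
Σ x·lx·mx = 25.169; T = 25.169/7.846 = 3.20788…
r ≈ ln(R0)/T = ln(7.846)/3.20788… = 0.64217… → 0.642

0.642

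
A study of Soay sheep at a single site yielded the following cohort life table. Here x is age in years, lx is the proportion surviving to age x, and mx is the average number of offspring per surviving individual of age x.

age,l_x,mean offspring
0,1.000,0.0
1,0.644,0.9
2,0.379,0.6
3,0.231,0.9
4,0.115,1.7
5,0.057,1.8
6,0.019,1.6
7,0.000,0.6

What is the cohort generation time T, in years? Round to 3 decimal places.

lx·mx: 0, 0.5796, 0.2274, 0.2079, 0.1955, 0.1026, 0.0304, 0 → R0 = 1.3434
x·lx·mx: 0, 0.5796, 0.4548, 0.6237, 0.782, 0.513, 0.1824, 0 → Σ = 3.1355
T = 3.1355 / 1.3434 = 2.334003… → 2.334

2.334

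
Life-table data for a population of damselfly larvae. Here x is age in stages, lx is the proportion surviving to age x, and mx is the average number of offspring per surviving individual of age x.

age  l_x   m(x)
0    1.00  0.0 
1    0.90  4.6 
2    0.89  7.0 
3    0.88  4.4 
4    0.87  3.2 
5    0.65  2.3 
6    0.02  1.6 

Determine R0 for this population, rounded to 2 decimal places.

lx·mx by age: 0, 4.14, 6.23, 3.872, 2.784, 1.495, 0.032
R0 = Σ lx·mx = 18.553 → 18.55

18.55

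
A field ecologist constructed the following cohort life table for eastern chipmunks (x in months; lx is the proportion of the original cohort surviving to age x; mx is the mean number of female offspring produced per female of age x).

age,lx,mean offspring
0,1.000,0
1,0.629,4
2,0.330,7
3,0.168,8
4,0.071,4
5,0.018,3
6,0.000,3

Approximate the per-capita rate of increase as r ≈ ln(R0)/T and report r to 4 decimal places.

0.9694

R0 = Σ lx·mx = 0 + 2.516 + 2.31 + 1.344 + 0.284 + 0.054 + 0 = 6.508
Σ x·lx·mx = 12.574; T = 12.574/6.508 = 1.93208…
r ≈ ln(R0)/T = ln(6.508)/1.93208… = 0.969436… → 0.9694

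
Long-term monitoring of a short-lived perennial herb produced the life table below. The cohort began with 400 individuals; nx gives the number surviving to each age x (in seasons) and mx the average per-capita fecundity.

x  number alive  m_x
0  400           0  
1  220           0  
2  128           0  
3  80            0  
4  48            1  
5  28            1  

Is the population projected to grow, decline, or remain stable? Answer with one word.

declining

lx = nx/n0 = nx/400: 1, 0.55, 0.32, 0.2, 0.12, 0.07
R0 = Σ lx·mx = 0 + 0 + 0 + 0 + 0.12 + 0.07 = 0.19
R0 < 1, so the population is declining.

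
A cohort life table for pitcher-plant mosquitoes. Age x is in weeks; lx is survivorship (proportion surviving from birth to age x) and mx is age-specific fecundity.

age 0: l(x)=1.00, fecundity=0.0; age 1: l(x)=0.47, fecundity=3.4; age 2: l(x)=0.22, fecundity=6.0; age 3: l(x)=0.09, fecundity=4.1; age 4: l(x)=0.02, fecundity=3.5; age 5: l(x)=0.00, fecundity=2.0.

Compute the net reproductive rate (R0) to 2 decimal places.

lx·mx by age: 0, 1.598, 1.32, 0.369, 0.07, 0
R0 = Σ lx·mx = 3.357 → 3.36

3.36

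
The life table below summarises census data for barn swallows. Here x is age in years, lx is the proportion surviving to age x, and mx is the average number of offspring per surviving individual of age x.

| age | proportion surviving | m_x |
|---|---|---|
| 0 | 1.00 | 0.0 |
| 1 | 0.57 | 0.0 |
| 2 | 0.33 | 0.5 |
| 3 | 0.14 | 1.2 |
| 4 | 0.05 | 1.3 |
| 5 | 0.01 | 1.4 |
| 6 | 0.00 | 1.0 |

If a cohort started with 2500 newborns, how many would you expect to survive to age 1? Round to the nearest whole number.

1425

Expected survivors = N0 · l_1 = 2500 × 0.57 = 1425 → 1425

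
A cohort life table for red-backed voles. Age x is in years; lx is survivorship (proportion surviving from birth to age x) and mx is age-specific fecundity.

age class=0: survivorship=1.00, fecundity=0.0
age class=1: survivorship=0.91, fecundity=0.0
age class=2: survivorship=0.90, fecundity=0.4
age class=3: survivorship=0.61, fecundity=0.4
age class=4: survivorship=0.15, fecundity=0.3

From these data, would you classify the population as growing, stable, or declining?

R0 = Σ lx·mx = 0 + 0 + 0.36 + 0.244 + 0.045 = 0.649
R0 < 1, so the population is declining.

declining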